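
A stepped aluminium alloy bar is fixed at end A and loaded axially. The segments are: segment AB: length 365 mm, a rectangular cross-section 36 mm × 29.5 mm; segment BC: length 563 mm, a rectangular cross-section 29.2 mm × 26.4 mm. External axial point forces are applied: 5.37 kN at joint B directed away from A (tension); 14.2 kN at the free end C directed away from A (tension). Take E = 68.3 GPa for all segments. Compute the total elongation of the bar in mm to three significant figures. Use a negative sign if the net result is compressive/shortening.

Internal axial forces (sectioning from the free end, tension +): N_BC = 14.2 kN, N_AB = 19.57 kN.
A_AB = 1062 mm².
A_BC = 770.9 mm².
δ_AB = 19570·365/(1062·68300) = 0.09848 mm
δ_BC = 14200·563/(770.9·68300) = 0.1518 mm
δ = Σδ_i = 0.2503 mm.

0.250 mm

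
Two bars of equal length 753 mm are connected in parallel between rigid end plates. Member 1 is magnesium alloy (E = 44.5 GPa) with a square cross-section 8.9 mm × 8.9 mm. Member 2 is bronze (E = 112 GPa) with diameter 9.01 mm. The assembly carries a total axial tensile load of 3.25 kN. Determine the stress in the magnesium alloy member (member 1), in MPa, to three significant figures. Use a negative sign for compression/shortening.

13.6 MPa

A_1 = 79.21 mm².
A_2 = 63.76 mm².
Equal strain + equilibrium ⇒ each member carries load in proportion to AE: A₁E₁ = 3525000 N, A₂E₂ = 7141000 N, ΣAE = 10670000 N.
σ₁ = P·E₁/ΣAE = 3250·44500/10670000 = 13.56 MPa.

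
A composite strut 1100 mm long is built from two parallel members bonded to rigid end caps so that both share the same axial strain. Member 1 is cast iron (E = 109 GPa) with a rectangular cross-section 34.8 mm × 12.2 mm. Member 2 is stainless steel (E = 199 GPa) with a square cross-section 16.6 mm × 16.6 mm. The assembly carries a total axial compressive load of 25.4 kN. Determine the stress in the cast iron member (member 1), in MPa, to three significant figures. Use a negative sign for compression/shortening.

A_1 = 424.6 mm².
A_2 = 275.6 mm².
Equal strain + equilibrium ⇒ each member carries load in proportion to AE: A₁E₁ = 46280000 N, A₂E₂ = 54840000 N, ΣAE = 101100000 N.
σ₁ = P·E₁/ΣAE = -25400·109000/101100000 = -27.38 MPa.

-27.4 MPa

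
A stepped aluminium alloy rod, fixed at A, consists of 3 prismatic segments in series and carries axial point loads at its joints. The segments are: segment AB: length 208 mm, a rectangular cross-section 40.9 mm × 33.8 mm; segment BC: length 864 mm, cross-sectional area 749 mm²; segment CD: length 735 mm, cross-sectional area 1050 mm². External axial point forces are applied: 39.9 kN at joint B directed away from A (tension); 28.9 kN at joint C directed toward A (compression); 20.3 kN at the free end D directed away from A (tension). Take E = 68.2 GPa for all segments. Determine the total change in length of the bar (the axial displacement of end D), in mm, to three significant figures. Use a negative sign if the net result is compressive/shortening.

Internal axial forces (sectioning from the free end, tension +): N_CD = 20.3 kN, N_BC = -8.6 kN, N_AB = 31.3 kN.
A_AB = 1382 mm².
δ_AB = 31300·208/(1382·68200) = 0.06905 mm
δ_BC = -8600·864/(749·68200) = -0.1455 mm
δ_CD = 20300·735/(1050·68200) = 0.2084 mm
δ = Σδ_i = 0.132 mm.

0.132 mm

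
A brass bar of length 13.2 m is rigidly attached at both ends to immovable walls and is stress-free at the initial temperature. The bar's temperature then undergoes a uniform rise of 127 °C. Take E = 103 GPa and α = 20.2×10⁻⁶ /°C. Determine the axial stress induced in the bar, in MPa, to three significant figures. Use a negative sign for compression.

Free thermal expansion αLΔT = 20.2e-6 · 13200 · 127 = 33.86 mm.
The walls impose strain ε = −(33.86)/13200 = -2.5654e-03; σ = Eε = 103000 · -2.5654e-03 = -264.2 MPa.

-264 MPa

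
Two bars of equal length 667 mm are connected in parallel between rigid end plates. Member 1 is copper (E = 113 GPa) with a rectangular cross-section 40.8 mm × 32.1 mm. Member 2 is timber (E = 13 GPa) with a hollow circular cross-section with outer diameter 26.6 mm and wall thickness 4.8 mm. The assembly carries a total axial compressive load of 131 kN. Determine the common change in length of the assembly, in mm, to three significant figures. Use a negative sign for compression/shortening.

-0.574 mm

A_1 = 1310 mm².
A_2 = 328.7 mm².
Equal strain + equilibrium ⇒ each member carries load in proportion to AE: A₁E₁ = 148000000 N, A₂E₂ = 4274000 N, ΣAE = 152300000 N.
δ = PL/ΣAE = -131000·667/152300000 = -0.5738 mm.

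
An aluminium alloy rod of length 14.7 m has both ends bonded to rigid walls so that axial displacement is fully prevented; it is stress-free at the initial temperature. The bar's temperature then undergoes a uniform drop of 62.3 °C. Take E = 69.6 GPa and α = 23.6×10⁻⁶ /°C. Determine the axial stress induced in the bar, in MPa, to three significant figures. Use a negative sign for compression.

102 MPa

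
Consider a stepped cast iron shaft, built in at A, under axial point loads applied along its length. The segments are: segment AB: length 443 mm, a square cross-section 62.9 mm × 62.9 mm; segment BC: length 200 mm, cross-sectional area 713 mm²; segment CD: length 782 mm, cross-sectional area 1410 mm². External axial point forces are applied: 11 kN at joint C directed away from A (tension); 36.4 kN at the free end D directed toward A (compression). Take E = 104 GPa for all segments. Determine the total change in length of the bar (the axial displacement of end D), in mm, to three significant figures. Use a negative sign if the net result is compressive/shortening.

Internal axial forces (sectioning from the free end, tension +): N_CD = -36.4 kN, N_BC = -25.4 kN, N_AB = -25.4 kN.
A_AB = 3956 mm².
δ_AB = -25400·443/(3956·104000) = -0.02735 mm
δ_BC = -25400·200/(713·104000) = -0.06851 mm
δ_CD = -36400·782/(1410·104000) = -0.1941 mm
δ = Σδ_i = -0.29 mm.

-0.290 mm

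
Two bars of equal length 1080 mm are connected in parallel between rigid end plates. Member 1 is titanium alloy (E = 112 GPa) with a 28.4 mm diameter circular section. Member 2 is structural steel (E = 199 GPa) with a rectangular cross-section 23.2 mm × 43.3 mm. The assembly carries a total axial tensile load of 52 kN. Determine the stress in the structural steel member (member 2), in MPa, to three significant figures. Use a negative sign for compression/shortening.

38.2 MPa

A_1 = 633.5 mm².
A_2 = 1005 mm².
Equal strain + equilibrium ⇒ each member carries load in proportion to AE: A₁E₁ = 70950000 N, A₂E₂ = 199900000 N, ΣAE = 270900000 N.
σ₂ = P·E₂/ΣAE = 52000·199000/270900000 = 38.2 MPa.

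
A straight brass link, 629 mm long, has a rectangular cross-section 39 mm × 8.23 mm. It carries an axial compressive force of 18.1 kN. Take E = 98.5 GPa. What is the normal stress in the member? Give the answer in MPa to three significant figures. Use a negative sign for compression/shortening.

A = 321 mm².
σ = N/A = -18100/321 = -56.39 MPa.

-56.4 MPa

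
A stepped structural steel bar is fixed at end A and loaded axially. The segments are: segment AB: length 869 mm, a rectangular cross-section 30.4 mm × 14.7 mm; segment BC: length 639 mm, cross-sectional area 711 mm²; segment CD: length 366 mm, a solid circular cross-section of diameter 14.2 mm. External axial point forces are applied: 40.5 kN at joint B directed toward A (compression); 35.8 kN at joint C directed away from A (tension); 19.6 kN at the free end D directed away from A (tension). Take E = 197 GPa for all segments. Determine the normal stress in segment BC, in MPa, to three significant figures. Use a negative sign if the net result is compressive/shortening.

77.9 MPa

Internal axial forces (sectioning from the free end, tension +): N_CD = 19.6 kN, N_BC = 55.4 kN, N_AB = 14.9 kN.
σ_BC = N_BC/A_BC = 55400/711 = 77.92 MPa.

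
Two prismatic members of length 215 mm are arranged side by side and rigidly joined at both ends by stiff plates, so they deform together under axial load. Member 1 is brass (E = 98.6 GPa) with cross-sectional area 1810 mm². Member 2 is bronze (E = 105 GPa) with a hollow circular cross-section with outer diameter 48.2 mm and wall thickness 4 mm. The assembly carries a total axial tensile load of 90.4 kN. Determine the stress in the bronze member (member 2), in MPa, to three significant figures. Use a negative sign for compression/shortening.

A_2 = 555.4 mm².
Equal strain + equilibrium ⇒ each member carries load in proportion to AE: A₁E₁ = 178500000 N, A₂E₂ = 58320000 N, ΣAE = 236800000 N.
σ₂ = P·E₂/ΣAE = 90400·105000/236800000 = 40.09 MPa.

40.1 MPa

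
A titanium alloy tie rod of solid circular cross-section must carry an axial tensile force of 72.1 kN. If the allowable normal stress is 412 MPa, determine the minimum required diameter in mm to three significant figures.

14.9 mm

Required area A ≥ P/σ_allow = 72100/412 = 175 mm².
For a solid circular section, d ≥ √(4A/π) = 14.93 mm.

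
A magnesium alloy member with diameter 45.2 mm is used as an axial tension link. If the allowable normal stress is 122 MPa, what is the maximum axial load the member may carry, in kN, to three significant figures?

A = 1605 mm².
P_max = σ_allow · A = 122 · 1605 = 195800 N = 195.8 kN.

196 kN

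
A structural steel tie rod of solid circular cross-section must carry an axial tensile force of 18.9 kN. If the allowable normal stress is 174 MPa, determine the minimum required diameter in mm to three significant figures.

11.8 mm

Required area A ≥ P/σ_allow = 18900/174 = 108.6 mm².
For a solid circular section, d ≥ √(4A/π) = 11.76 mm.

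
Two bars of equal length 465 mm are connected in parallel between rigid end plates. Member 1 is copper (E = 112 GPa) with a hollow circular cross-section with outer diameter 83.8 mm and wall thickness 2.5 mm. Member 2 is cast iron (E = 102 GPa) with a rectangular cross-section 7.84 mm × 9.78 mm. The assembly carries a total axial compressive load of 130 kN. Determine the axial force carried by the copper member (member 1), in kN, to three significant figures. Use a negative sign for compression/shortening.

A_1 = 638.5 mm².
A_2 = 76.68 mm².
Equal strain + equilibrium ⇒ each member carries load in proportion to AE: A₁E₁ = 71520000 N, A₂E₂ = 7821000 N, ΣAE = 79340000 N.
F₁ = P·A₁E₁/ΣAE = -130000·71520000/79340000 = -117200 N.

-117 kN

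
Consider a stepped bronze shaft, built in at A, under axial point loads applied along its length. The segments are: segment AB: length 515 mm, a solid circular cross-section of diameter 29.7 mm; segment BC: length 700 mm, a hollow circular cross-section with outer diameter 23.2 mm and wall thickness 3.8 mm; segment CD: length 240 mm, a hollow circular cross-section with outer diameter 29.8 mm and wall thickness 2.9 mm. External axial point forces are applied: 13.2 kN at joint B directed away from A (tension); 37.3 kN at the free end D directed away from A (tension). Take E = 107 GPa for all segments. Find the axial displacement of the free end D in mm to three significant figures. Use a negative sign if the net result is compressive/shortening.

Internal axial forces (sectioning from the free end, tension +): N_CD = 37.3 kN, N_BC = 37.3 kN, N_AB = 50.5 kN.
A_AB = 692.8 mm².
A_BC = 231.6 mm².
A_CD = 245.1 mm².
δ_AB = 50500·515/(692.8·107000) = 0.3508 mm
δ_BC = 37300·700/(231.6·107000) = 1.054 mm
δ_CD = 37300·240/(245.1·107000) = 0.3414 mm
δ = Σδ_i = 1.746 mm.

1.75 mm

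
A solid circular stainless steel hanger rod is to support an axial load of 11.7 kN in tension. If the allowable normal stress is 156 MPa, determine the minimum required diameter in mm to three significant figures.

9.77 mm

Required area A ≥ P/σ_allow = 11700/156 = 75 mm².
For a solid circular section, d ≥ √(4A/π) = 9.772 mm.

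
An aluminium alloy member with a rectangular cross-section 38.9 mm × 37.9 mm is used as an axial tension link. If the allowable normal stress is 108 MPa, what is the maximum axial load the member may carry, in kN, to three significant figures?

159 kN

A = 1474 mm².
P_max = σ_allow · A = 108 · 1474 = 159200 N = 159.2 kN.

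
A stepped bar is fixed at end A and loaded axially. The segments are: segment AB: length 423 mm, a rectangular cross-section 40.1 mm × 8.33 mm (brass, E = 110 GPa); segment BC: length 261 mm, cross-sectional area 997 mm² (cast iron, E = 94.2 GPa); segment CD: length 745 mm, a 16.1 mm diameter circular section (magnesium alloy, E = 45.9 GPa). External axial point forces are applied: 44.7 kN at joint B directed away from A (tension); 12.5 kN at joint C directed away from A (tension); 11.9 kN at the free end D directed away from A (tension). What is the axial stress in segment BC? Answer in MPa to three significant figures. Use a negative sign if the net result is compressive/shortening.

24.5 MPa

Internal axial forces (sectioning from the free end, tension +): N_CD = 11.9 kN, N_BC = 24.4 kN, N_AB = 69.1 kN.
σ_BC = N_BC/A_BC = 24400/997 = 24.47 MPa.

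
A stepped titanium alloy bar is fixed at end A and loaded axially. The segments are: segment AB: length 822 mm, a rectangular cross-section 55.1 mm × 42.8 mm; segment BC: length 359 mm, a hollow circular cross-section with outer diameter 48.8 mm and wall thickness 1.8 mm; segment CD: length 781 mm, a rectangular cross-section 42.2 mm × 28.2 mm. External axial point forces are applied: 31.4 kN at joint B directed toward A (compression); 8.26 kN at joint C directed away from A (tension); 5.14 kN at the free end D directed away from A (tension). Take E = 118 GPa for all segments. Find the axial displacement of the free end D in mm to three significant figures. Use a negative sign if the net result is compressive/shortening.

0.129 mm

Internal axial forces (sectioning from the free end, tension +): N_CD = 5.14 kN, N_BC = 13.4 kN, N_AB = -18 kN.
A_AB = 2358 mm².
A_BC = 265.8 mm².
A_CD = 1190 mm².
δ_AB = -18000·822/(2358·118000) = -0.05317 mm
δ_BC = 13400·359/(265.8·118000) = 0.1534 mm
δ_CD = 5140·781/(1190·118000) = 0.02859 mm
δ = Σδ_i = 0.1288 mm.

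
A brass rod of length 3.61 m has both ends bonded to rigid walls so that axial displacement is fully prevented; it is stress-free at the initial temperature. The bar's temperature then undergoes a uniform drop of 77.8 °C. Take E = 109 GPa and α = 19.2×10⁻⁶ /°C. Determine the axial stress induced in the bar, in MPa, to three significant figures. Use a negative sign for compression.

163 MPa

Free thermal expansion αLΔT = 19.2e-6 · 3610 · -77.8 = -5.392 mm.
The walls impose strain ε = −(-5.392)/3610 = 1.4938e-03; σ = Eε = 109000 · 1.4938e-03 = 162.8 MPa.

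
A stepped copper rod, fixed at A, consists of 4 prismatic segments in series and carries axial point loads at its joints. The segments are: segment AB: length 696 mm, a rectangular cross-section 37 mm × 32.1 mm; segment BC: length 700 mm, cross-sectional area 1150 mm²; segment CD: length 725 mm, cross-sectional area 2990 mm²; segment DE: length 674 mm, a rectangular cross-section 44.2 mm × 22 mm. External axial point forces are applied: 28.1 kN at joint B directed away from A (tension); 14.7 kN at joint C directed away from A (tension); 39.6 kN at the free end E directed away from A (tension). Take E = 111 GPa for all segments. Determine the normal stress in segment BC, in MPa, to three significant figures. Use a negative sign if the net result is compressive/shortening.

Internal axial forces (sectioning from the free end, tension +): N_DE = 39.6 kN, N_CD = 39.6 kN, N_BC = 54.3 kN, N_AB = 82.4 kN.
σ_BC = N_BC/A_BC = 54300/1150 = 47.22 MPa.

47.2 MPa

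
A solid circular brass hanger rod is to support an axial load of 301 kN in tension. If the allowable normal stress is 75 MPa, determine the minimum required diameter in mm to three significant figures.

71.5 mm

Required area A ≥ P/σ_allow = 301000/75 = 4013 mm².
For a solid circular section, d ≥ √(4A/π) = 71.48 mm.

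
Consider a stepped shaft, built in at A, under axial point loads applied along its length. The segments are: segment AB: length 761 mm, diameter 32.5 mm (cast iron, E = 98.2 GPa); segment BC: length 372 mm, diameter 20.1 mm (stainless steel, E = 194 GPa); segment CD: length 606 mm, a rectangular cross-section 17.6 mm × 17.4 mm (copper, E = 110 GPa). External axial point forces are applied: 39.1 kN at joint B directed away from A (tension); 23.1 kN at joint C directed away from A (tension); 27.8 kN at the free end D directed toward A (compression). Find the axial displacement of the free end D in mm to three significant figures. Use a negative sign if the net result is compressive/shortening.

Internal axial forces (sectioning from the free end, tension +): N_CD = -27.8 kN, N_BC = -4.7 kN, N_AB = 34.4 kN.
A_AB = 829.6 mm².
A_BC = 317.3 mm².
A_CD = 306.2 mm².
δ_AB = 34400·761/(829.6·98200) = 0.3213 mm
δ_BC = -4700·372/(317.3·194000) = -0.0284 mm
δ_CD = -27800·606/(306.2·110000) = -0.5001 mm
δ = Σδ_i = -0.2072 mm.

-0.207 mm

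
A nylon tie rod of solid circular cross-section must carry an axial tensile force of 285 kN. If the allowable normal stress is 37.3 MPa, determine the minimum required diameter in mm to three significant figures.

98.6 mm

Required area A ≥ P/σ_allow = 285000/37.3 = 7641 mm².
For a solid circular section, d ≥ √(4A/π) = 98.63 mm.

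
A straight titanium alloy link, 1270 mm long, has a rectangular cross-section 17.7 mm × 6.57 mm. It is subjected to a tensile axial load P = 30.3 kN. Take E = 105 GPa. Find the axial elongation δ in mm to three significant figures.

3.15 mm

A = 116.3 mm².
δ_mech = NL/(AE) = 30300·1270/(116.3·105000) = 3.152 mm.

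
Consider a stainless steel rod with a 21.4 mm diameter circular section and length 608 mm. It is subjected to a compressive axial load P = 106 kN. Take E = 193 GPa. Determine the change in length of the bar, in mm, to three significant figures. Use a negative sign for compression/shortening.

-0.928 mm

A = 359.7 mm².
δ_mech = NL/(AE) = -106000·608/(359.7·193000) = -0.9284 mm.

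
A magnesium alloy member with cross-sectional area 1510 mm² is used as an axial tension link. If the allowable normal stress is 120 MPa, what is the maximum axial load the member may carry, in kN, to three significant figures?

181 kN

P_max = σ_allow · A = 120 · 1510 = 181200 N = 181.2 kN.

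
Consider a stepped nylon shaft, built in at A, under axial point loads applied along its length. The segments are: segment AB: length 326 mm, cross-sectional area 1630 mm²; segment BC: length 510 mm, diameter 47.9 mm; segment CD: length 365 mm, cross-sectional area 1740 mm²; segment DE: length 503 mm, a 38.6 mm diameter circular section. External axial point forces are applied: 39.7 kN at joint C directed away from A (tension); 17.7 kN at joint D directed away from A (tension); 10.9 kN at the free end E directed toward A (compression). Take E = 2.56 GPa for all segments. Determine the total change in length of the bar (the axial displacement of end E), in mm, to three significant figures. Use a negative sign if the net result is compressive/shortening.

7.50 mm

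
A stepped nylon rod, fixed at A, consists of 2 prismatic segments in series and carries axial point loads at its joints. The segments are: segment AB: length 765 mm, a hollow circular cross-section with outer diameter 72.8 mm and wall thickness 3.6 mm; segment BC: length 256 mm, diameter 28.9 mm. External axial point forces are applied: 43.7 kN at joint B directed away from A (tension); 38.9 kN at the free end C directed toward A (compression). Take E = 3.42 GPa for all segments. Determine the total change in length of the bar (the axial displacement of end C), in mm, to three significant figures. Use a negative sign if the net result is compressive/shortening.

-3.07 mm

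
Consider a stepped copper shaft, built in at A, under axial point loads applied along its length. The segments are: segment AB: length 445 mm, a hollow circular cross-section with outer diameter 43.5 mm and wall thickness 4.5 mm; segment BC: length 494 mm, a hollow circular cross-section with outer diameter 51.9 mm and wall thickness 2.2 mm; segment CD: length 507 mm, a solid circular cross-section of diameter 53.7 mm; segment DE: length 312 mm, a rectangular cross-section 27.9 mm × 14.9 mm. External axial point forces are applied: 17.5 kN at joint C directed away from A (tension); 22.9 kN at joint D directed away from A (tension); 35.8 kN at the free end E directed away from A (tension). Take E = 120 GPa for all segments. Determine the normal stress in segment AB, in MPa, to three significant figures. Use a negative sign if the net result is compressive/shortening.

Internal axial forces (sectioning from the free end, tension +): N_DE = 35.8 kN, N_CD = 58.7 kN, N_BC = 76.2 kN, N_AB = 76.2 kN.
A_AB = 551.3 mm².
σ_AB = N_AB/A_AB = 76200/551.3 = 138.2 MPa.

138 MPa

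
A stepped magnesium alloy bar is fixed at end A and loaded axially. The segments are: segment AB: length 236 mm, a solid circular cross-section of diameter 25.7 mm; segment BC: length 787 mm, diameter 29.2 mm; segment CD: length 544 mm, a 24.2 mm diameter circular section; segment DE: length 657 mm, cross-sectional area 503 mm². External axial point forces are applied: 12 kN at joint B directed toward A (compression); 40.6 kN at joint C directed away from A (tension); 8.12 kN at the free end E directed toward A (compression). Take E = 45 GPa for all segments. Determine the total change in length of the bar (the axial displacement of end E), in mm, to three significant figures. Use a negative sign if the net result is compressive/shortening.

0.606 mm

Internal axial forces (sectioning from the free end, tension +): N_DE = -8.12 kN, N_CD = -8.12 kN, N_BC = 32.48 kN, N_AB = 20.48 kN.
A_AB = 518.7 mm².
A_BC = 669.7 mm².
A_CD = 460 mm².
δ_AB = 20480·236/(518.7·45000) = 0.207 mm
δ_BC = 32480·787/(669.7·45000) = 0.8482 mm
δ_CD = -8120·544/(460·45000) = -0.2134 mm
δ_DE = -8120·657/(503·45000) = -0.2357 mm
δ = Σδ_i = 0.6062 mm.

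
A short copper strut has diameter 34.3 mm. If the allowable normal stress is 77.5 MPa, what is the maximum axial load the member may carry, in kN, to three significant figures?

A = 924 mm².
P_max = σ_allow · A = 77.5 · 924 = 71610 N = 71.61 kN.

71.6 kN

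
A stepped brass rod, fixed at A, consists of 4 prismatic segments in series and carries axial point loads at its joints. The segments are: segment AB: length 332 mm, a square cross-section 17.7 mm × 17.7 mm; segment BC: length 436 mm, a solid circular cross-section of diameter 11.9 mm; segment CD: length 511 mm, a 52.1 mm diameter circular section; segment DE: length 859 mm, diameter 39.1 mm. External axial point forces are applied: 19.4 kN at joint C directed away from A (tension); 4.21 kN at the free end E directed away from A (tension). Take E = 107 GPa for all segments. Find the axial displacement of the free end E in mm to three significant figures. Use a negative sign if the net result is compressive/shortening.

Internal axial forces (sectioning from the free end, tension +): N_DE = 4.21 kN, N_CD = 4.21 kN, N_BC = 23.61 kN, N_AB = 23.61 kN.
A_AB = 313.3 mm².
A_BC = 111.2 mm².
A_CD = 2132 mm².
A_DE = 1201 mm².
δ_AB = 23610·332/(313.3·107000) = 0.2338 mm
δ_BC = 23610·436/(111.2·107000) = 0.865 mm
δ_CD = 4210·511/(2132·107000) = 0.009431 mm
δ_DE = 4210·859/(1201·107000) = 0.02815 mm
δ = Σδ_i = 1.136 mm.

1.14 mm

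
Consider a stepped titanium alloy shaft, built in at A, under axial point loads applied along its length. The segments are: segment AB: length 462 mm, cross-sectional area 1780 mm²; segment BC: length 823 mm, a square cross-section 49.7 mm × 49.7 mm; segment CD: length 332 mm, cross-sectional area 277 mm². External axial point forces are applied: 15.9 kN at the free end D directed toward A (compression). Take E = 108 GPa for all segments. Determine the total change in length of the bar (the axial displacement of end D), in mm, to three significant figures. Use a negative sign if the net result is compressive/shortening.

Internal axial forces (sectioning from the free end, tension +): N_CD = -15.9 kN, N_BC = -15.9 kN, N_AB = -15.9 kN.
A_BC = 2470 mm².
δ_AB = -15900·462/(1780·108000) = -0.03821 mm
δ_BC = -15900·823/(2470·108000) = -0.04905 mm
δ_CD = -15900·332/(277·108000) = -0.1765 mm
δ = Σδ_i = -0.2637 mm.

-0.264 mm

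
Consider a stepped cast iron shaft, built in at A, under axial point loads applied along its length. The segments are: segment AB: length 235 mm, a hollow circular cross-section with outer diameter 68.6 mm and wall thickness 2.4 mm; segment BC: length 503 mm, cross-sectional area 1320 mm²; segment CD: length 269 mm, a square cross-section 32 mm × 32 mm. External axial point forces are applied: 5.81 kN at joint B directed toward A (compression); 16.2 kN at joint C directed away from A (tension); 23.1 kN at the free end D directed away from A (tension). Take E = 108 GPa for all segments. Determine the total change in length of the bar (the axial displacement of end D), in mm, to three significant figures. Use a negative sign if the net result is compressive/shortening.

Internal axial forces (sectioning from the free end, tension +): N_CD = 23.1 kN, N_BC = 39.3 kN, N_AB = 33.49 kN.
A_AB = 499.1 mm².
A_CD = 1024 mm².
δ_AB = 33490·235/(499.1·108000) = 0.146 mm
δ_BC = 39300·503/(1320·108000) = 0.1387 mm
δ_CD = 23100·269/(1024·108000) = 0.05619 mm
δ = Σδ_i = 0.3408 mm.

0.341 mm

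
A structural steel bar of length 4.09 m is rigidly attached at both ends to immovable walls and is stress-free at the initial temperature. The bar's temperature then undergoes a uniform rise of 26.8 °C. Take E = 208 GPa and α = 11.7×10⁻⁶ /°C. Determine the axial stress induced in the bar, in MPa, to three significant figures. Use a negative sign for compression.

-65.2 MPa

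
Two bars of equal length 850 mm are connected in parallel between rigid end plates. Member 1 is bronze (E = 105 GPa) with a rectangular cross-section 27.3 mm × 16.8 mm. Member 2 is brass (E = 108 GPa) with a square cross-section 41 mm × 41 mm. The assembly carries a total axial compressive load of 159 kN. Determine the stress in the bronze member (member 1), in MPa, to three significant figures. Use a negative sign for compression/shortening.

-72.7 MPa

A_1 = 458.6 mm².
A_2 = 1681 mm².
Equal strain + equilibrium ⇒ each member carries load in proportion to AE: A₁E₁ = 48160000 N, A₂E₂ = 181500000 N, ΣAE = 229700000 N.
σ₁ = P·E₁/ΣAE = -159000·105000/229700000 = -72.68 MPa.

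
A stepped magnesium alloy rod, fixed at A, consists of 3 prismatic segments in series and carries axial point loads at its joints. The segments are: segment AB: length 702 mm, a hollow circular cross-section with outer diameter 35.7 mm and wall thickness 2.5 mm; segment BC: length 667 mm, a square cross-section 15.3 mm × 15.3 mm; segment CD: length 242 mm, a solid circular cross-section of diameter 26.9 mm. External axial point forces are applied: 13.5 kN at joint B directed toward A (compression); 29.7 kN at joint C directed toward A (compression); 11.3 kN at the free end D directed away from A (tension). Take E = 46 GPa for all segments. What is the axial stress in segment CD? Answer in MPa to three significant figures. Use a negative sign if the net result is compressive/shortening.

Internal axial forces (sectioning from the free end, tension +): N_CD = 11.3 kN, N_BC = -18.4 kN, N_AB = -31.9 kN.
A_CD = 568.3 mm².
σ_CD = N_CD/A_CD = 11300/568.3 = 19.88 MPa.

19.9 MPa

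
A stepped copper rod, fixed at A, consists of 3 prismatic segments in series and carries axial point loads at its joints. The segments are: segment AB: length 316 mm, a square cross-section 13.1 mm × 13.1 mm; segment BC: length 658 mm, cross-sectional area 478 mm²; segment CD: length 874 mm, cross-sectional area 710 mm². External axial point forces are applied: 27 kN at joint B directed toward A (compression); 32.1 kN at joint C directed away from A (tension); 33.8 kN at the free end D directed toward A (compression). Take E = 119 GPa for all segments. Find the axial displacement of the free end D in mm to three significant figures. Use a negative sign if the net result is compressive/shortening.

Internal axial forces (sectioning from the free end, tension +): N_CD = -33.8 kN, N_BC = -1.7 kN, N_AB = -28.7 kN.
A_AB = 171.6 mm².
δ_AB = -28700·316/(171.6·119000) = -0.4441 mm
δ_BC = -1700·658/(478·119000) = -0.01967 mm
δ_CD = -33800·874/(710·119000) = -0.3496 mm
δ = Σδ_i = -0.8134 mm.

-0.813 mm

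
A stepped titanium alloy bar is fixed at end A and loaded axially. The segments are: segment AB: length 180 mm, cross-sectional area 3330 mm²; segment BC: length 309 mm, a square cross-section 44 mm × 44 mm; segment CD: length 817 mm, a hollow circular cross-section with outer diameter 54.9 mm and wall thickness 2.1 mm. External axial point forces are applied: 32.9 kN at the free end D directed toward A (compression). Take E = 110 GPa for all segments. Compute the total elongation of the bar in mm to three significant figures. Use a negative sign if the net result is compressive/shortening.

-0.765 mm

Internal axial forces (sectioning from the free end, tension +): N_CD = -32.9 kN, N_BC = -32.9 kN, N_AB = -32.9 kN.
A_BC = 1936 mm².
A_CD = 348.3 mm².
δ_AB = -32900·180/(3330·110000) = -0.01617 mm
δ_BC = -32900·309/(1936·110000) = -0.04774 mm
δ_CD = -32900·817/(348.3·110000) = -0.7015 mm
δ = Σδ_i = -0.7654 mm.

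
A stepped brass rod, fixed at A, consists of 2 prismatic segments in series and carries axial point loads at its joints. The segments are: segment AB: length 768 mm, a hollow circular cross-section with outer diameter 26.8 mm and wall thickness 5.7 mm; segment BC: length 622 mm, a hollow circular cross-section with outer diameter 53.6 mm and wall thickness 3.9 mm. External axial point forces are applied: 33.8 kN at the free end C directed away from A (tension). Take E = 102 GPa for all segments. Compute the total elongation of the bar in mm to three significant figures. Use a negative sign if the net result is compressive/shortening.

1.01 mm

Internal axial forces (sectioning from the free end, tension +): N_BC = 33.8 kN, N_AB = 33.8 kN.
A_AB = 377.8 mm².
A_BC = 608.9 mm².
δ_AB = 33800·768/(377.8·102000) = 0.6736 mm
δ_BC = 33800·622/(608.9·102000) = 0.3385 mm
δ = Σδ_i = 1.012 mm.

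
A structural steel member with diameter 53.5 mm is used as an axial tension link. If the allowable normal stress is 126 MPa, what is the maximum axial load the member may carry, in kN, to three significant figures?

A = 2248 mm².
P_max = σ_allow · A = 126 · 2248 = 283200 N = 283.2 kN.

283 kN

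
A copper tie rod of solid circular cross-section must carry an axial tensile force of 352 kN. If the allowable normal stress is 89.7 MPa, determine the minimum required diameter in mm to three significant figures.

70.7 mm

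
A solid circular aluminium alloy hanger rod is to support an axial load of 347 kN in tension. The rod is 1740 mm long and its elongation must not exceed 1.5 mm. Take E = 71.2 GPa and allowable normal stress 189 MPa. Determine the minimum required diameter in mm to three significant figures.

84.8 mm

Required area A ≥ P/σ_allow = 347000/189 = 1836 mm².
For a solid circular section, d ≥ √(4A/π) = 48.35 mm.
Elongation limit: A ≥ PL/(Eδ_allow) = 347000·1740/(71200·1.5) = 5653 mm² ⇒ d ≥ 84.84 mm.
The elongation limit governs.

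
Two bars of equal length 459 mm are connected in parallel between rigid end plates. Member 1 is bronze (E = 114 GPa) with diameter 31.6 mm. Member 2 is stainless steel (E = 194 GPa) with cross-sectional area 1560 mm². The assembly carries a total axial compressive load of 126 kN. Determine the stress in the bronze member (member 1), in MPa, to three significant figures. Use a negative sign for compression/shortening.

-36.6 MPa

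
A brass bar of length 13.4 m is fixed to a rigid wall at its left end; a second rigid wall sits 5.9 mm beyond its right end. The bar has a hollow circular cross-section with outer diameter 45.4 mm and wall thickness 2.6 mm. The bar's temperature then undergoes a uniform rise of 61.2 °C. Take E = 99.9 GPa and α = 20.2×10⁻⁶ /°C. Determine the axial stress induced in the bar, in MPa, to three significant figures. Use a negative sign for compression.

Free thermal expansion αLΔT = 20.2e-6 · 13400 · 61.2 = 16.57 mm.
The walls engage after the gap closes; constrained expansion = 16.57 − 5.9 = 10.67 mm.
The walls impose strain ε = −(10.67)/13400 = -7.9594e-04; σ = Eε = 99900 · -7.9594e-04 = -79.51 MPa.

-79.5 MPa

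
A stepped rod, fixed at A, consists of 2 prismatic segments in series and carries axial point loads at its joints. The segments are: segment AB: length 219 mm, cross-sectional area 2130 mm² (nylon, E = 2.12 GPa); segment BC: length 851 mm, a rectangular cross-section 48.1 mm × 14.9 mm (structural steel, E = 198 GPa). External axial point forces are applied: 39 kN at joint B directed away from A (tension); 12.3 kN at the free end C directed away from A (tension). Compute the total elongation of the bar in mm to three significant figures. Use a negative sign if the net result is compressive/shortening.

Internal axial forces (sectioning from the free end, tension +): N_BC = 12.3 kN, N_AB = 51.3 kN.
A_BC = 716.7 mm².
δ_AB = 51300·219/(2130·2120) = 2.488 mm
δ_BC = 12300·851/(716.7·198000) = 0.07376 mm
δ = Σδ_i = 2.562 mm.

2.56 mm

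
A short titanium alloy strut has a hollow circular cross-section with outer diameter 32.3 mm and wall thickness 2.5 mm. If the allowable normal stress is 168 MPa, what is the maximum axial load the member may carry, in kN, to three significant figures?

A = 234 mm².
P_max = σ_allow · A = 168 · 234 = 39320 N = 39.32 kN.

39.3 kN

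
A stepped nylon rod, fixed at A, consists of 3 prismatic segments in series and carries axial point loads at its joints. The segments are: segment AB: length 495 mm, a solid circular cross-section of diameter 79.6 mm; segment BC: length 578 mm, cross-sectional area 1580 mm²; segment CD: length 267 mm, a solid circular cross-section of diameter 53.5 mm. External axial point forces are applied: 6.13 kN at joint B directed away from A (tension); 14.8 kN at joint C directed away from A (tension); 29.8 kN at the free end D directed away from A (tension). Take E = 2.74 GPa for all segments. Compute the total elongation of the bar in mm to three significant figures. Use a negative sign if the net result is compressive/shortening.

Internal axial forces (sectioning from the free end, tension +): N_CD = 29.8 kN, N_BC = 44.6 kN, N_AB = 50.73 kN.
A_AB = 4976 mm².
A_CD = 2248 mm².
δ_AB = 50730·495/(4976·2740) = 1.842 mm
δ_BC = 44600·578/(1580·2740) = 5.955 mm
δ_CD = 29800·267/(2248·2740) = 1.292 mm
δ = Σδ_i = 9.088 mm.

9.09 mm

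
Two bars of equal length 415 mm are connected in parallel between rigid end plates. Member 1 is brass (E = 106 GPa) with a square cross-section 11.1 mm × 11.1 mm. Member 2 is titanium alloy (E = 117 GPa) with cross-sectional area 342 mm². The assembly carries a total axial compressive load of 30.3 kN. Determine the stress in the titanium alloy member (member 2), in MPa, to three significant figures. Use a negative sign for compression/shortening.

-66.8 MPa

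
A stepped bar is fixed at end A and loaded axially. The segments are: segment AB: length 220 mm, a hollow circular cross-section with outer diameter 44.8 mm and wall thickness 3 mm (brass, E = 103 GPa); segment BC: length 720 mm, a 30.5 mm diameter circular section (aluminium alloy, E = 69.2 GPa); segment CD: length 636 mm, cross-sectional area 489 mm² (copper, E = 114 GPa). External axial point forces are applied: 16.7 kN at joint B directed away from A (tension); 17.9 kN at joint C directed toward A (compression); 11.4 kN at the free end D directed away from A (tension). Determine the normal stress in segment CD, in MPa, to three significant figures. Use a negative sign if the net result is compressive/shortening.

Internal axial forces (sectioning from the free end, tension +): N_CD = 11.4 kN, N_BC = -6.5 kN, N_AB = 10.2 kN.
σ_CD = N_CD/A_CD = 11400/489 = 23.31 MPa.

23.3 MPa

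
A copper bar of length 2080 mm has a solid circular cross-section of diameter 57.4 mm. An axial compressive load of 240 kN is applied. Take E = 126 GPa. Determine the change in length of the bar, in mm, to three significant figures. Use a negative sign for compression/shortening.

-1.53 mm

A = 2588 mm².
δ_mech = NL/(AE) = -240000·2080/(2588·126000) = -1.531 mm.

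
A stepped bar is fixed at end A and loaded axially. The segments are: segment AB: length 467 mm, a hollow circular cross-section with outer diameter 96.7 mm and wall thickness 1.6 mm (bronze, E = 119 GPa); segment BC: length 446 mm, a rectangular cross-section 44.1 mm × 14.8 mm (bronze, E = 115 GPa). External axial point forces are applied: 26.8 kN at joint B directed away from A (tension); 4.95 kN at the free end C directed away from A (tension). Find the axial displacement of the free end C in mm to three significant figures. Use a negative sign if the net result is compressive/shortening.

Internal axial forces (sectioning from the free end, tension +): N_BC = 4.95 kN, N_AB = 31.75 kN.
A_AB = 478 mm².
A_BC = 652.7 mm².
δ_AB = 31750·467/(478·119000) = 0.2607 mm
δ_BC = 4950·446/(652.7·115000) = 0.02941 mm
δ = Σδ_i = 0.2901 mm.

0.290 mm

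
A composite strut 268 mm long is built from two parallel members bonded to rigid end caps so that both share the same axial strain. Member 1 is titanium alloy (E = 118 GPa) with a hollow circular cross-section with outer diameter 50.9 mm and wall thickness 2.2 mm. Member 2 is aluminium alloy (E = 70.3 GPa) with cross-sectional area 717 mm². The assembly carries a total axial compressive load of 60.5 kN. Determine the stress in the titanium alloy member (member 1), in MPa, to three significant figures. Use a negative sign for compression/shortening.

-79.2 MPa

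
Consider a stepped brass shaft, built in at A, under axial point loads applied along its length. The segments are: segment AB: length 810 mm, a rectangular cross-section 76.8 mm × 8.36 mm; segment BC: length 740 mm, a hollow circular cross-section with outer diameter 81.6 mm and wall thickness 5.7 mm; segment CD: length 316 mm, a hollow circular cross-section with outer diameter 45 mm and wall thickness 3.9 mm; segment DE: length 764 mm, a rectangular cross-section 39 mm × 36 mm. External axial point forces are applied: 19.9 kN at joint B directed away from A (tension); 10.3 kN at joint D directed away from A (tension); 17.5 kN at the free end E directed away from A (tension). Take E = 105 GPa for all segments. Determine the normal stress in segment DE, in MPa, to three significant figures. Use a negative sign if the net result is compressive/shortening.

Internal axial forces (sectioning from the free end, tension +): N_DE = 17.5 kN, N_CD = 27.8 kN, N_BC = 27.8 kN, N_AB = 47.7 kN.
A_DE = 1404 mm².
σ_DE = N_DE/A_DE = 17500/1404 = 12.46 MPa.

12.5 MPa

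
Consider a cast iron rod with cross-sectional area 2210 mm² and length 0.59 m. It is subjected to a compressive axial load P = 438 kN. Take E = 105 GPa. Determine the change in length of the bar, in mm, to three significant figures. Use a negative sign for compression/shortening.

δ_mech = NL/(AE) = -438000·590/(2210·105000) = -1.114 mm.

-1.11 mm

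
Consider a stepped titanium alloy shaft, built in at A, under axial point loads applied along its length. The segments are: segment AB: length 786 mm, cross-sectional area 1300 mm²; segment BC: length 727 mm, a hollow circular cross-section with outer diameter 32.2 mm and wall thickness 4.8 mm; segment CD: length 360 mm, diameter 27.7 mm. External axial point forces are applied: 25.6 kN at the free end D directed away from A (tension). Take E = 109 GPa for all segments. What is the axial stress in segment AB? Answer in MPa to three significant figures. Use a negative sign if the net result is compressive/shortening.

Internal axial forces (sectioning from the free end, tension +): N_CD = 25.6 kN, N_BC = 25.6 kN, N_AB = 25.6 kN.
σ_AB = N_AB/A_AB = 25600/1300 = 19.69 MPa.

19.7 MPa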